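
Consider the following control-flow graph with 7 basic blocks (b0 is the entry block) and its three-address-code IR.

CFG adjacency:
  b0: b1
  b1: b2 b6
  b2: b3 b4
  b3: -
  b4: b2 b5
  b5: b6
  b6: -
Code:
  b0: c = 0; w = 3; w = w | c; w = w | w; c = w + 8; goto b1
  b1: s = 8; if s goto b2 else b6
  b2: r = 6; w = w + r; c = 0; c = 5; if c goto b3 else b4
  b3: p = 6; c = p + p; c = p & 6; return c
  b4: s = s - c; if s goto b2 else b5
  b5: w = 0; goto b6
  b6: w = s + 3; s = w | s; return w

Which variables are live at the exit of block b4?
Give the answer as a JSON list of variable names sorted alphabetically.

Block summaries:
  b0: def={c,w} ue=∅
  b1: def={s} ue=∅
  b2: def={c,r,w} ue={w}
  b3: def={c,p} ue=∅
  b4: def={s} ue={c,s}
  b5: def={w} ue=∅
  b6: def={s,w} ue={s}

Backward fixpoint:
  b0 li=∅ lo={w}
  b1 li={w} lo={s,w}
  b2 li={s,w} lo={c,s,w}
  b3 li=∅ lo=∅
  b4 li={c,s,w} lo={s,w}
  b5 li={s} lo={s}
  b6 li={s} lo=∅

live-out(b4) = ["s", "w"]

Answer: ["s", "w"]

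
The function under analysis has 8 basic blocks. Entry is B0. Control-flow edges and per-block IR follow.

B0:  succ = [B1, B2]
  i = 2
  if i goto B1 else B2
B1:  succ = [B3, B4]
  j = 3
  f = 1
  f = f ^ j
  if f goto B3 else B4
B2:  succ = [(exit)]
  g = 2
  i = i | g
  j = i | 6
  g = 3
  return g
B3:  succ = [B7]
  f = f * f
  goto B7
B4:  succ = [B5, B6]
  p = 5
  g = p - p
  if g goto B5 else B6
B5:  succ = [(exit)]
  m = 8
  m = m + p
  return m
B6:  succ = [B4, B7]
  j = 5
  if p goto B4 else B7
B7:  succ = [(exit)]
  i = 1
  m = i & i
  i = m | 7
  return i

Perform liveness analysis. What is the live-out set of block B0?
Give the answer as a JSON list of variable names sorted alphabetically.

Answer: ["i"]

Derivation:
Block summaries:
  B0 def {i} use ∅
  B1 def {f,j} use ∅
  B2 def {g,i,j} use {i}
  B3 def {f} use {f}
  B4 def {g,p} use ∅
  B5 def {m} use {p}
  B6 def {j} use {p}
  B7 def {i,m} use ∅

Backward fixpoint:
  B0: in=∅ out={i}
  B1: in=∅ out={f}
  B2: in={i} out=∅
  B3: in={f} out=∅
  B4: in=∅ out={p}
  B5: in={p} out=∅
  B6: in={p} out=∅
  B7: in=∅ out=∅

live-out(B0) = ["i"]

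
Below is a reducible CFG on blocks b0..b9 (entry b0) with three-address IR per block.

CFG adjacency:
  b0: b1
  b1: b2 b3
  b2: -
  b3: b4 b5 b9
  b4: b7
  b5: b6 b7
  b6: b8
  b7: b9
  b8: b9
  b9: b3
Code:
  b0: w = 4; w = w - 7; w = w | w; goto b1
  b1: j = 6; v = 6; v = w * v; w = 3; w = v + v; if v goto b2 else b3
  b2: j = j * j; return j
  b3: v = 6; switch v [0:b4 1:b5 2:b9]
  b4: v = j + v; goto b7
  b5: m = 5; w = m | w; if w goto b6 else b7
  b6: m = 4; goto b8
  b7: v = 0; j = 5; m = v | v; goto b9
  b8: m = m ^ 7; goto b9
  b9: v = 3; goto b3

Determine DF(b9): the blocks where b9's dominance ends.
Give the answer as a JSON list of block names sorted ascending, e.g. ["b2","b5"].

idom tree: b1←b0 b2←b1 b3←b1 b4←b3 b5←b3 b6←b5 b7←b3 b8←b6 b9←b3
Join-block Dom:
  b3: preds {b1,b9}: {b0,b1} ∩ {b0,b1,b3,b9} = {b0,b1}; idom=b1
  b7: preds {b4,b5}: {b0,b1,b3,b4} ∩ {b0,b1,b3,b5} = {b0,b1,b3}; idom=b3
  b9: preds {b3,b7,b8}: {b0,b1,b3} ∩ {b0,b1,b3,b7} ∩ {b0,b1,b3,b5,b6,b8} = {b0,b1,b3}; idom=b3

DF derivation:
  b3←b1: walk · to b1
  b3←b9: walk b9→b3 to b1
  b7←b4: walk b4 to b3
  b7←b5: walk b5 to b3
  b9←b3: walk · to b3
  b9←b7: walk b7 to b3
  b9←b8: walk b8→b6→b5 to b3
  b0: DF=∅
  b1: DF=∅
  b2: DF=∅
  b3: DF={b3}
  b4: DF={b7}
  b5: DF={b7,b9}
  b6: DF={b9}
  b7: DF={b9}
  b8: DF={b9}
  b9: DF={b3}

DF(b9) = ["b3"]

Answer: ["b3"]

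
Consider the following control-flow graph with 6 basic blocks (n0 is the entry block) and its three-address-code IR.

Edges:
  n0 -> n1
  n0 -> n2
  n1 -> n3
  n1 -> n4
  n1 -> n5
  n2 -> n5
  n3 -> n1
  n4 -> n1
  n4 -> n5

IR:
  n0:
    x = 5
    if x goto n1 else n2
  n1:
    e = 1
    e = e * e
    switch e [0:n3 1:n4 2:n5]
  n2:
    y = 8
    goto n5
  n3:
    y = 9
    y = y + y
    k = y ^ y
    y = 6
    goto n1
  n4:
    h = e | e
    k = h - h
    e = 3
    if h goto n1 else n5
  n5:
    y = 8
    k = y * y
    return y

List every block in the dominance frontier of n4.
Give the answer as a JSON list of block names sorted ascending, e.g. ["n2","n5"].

idom tree: n1←n0 n2←n0 n3←n1 n4←n1 n5←n0
Join-block Dom:
  n1: preds {n0,n3,n4}: {n0} ∩ {n0,n1,n3} ∩ {n0,n1,n4} = {n0}; idom=n0
  n5: preds {n1,n2,n4}: {n0,n1} ∩ {n0,n2} ∩ {n0,n1,n4} = {n0}; idom=n0

DF walk-up:
  join n1 pred n0: · stop@n0
  join n1 pred n3: n3→n1 stop@n0
  join n1 pred n4: n4→n1 stop@n0
  join n5 pred n1: n1 stop@n0
  join n5 pred n2: n2 stop@n0
  join n5 pred n4: n4→n1 stop@n0
  DF(n0)=∅
  DF(n1)={n1,n5}
  DF(n2)={n5}
  DF(n3)={n1}
  DF(n4)={n1,n5}
  DF(n5)=∅

DF(n4) = ["n1", "n5"]

Answer: ["n1", "n5"]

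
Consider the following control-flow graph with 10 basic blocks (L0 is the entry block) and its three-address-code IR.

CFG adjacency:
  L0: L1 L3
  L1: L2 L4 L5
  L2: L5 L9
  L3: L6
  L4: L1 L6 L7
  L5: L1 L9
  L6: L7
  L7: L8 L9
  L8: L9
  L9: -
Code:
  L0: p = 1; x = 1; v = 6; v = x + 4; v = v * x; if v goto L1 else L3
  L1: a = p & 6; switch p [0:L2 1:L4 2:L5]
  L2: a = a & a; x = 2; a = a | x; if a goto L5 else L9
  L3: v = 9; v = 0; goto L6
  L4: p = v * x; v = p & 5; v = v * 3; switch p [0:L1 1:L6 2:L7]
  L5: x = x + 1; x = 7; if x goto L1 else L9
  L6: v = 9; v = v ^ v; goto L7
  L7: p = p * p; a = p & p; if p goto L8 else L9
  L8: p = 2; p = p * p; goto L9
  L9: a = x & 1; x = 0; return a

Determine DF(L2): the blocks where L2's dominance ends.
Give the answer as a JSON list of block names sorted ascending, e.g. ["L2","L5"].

Answer: ["L5", "L9"]

Analysis:
idom tree: L1←L0 L2←L1 L3←L0 L4←L1 L5←L1 L6←L0 L7←L0 L8←L7 L9←L0
Dom∩ at merges:
  L1: preds {L0,L4,L5}: {L0} ∩ {L0,L1,L4} ∩ {L0,L1,L5} = {L0}; idom=L0
  L5: preds {L1,L2}: {L0,L1} ∩ {L0,L1,L2} = {L0,L1}; idom=L1
  L6: preds {L3,L4}: {L0,L3} ∩ {L0,L1,L4} = {L0}; idom=L0
  L7: preds {L4,L6}: {L0,L1,L4} ∩ {L0,L6} = {L0}; idom=L0
  L9: preds {L2,L5,L7,L8}: {L0,L1,L2} ∩ {L0,L1,L5} ∩ {L0,L7} ∩ {L0,L7,L8} = {L0}; idom=L0

DF derivation:
  join L1 pred L0: · stop@L0
  join L1 pred L4: L4→L1 stop@L0
  join L1 pred L5: L5→L1 stop@L0
  join L5 pred L1: · stop@L1
  join L5 pred L2: L2 stop@L1
  join L6 pred L3: L3 stop@L0
  join L6 pred L4: L4→L1 stop@L0
  join L7 pred L4: L4→L1 stop@L0
  join L7 pred L6: L6 stop@L0
  join L9 pred L2: L2→L1 stop@L0
  join L9 pred L5: L5→L1 stop@L0
  join L9 pred L7: L7 stop@L0
  join L9 pred L8: L8→L7 stop@L0
  DF(L0)=∅
  DF(L1)={L1,L6,L7,L9}
  DF(L2)={L5,L9}
  DF(L3)={L6}
  DF(L4)={L1,L6,L7}
  DF(L5)={L1,L9}
  DF(L6)={L7}
  DF(L7)={L9}
  DF(L8)={L9}
  DF(L9)=∅

DF(L2) = ["L5", "L9"]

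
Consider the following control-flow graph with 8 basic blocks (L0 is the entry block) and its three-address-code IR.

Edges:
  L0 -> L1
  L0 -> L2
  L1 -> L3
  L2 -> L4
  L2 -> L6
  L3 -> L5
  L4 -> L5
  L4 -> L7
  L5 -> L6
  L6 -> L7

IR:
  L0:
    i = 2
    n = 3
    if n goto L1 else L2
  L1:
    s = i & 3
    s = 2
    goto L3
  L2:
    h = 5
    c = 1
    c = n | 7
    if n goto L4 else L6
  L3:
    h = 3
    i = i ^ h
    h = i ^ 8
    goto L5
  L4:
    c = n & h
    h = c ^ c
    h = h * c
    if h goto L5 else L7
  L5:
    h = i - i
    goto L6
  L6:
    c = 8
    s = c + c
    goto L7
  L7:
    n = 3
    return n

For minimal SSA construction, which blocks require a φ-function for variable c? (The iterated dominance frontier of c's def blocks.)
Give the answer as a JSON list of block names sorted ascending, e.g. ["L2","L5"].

Answer: ["L5", "L6", "L7"]

Derivation:
idom tree: L1←L0 L2←L0 L3←L1 L4←L2 L5←L0 L6←L0 L7←L0
Dom∩ at merges:
  L5: preds {L3,L4}: {L0,L1,L3} ∩ {L0,L2,L4} = {L0}; idom=L0
  L6: preds {L2,L5}: {L0,L2} ∩ {L0,L5} = {L0}; idom=L0
  L7: preds {L4,L6}: {L0,L2,L4} ∩ {L0,L6} = {L0}; idom=L0

Frontier:
  L5←L3: walk L3→L1 to L0
  L5←L4: walk L4→L2 to L0
  L6←L2: walk L2 to L0
  L6←L5: walk L5 to L0
  L7←L4: walk L4→L2 to L0
  L7←L6: walk L6 to L0
  L0: DF=∅
  L1: DF={L5}
  L2: DF={L5,L6,L7}
  L3: DF={L5}
  L4: DF={L5,L7}
  L5: DF={L6}
  L6: DF={L7}
  L7: DF=∅

φ for c: defs {L2,L4,L6}
  DF⁺ = {L5,L6,L7}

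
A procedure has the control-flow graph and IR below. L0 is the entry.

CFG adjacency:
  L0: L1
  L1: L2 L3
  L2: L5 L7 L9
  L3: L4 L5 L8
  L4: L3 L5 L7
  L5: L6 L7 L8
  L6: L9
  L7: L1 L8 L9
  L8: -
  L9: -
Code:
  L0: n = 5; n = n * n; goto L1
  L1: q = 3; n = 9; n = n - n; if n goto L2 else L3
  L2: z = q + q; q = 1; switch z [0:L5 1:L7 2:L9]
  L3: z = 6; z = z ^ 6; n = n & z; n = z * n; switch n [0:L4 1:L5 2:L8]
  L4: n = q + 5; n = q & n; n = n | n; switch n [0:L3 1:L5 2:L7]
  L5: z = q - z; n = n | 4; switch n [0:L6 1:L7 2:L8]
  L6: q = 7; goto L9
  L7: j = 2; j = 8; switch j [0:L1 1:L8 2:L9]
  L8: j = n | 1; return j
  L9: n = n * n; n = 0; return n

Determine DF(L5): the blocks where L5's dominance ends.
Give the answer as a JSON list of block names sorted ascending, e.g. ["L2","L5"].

idom tree: L1←L0 L2←L1 L3←L1 L4←L3 L5←L1 L6←L5 L7←L1 L8←L1 L9←L1
Join-block Dom:
  L1: preds {L0,L7}: {L0} ∩ {L0,L1,L7} = {L0}; idom=L0
  L3: preds {L1,L4}: {L0,L1} ∩ {L0,L1,L3,L4} = {L0,L1}; idom=L1
  L5: preds {L2,L3,L4}: {L0,L1,L2} ∩ {L0,L1,L3} ∩ {L0,L1,L3,L4} = {L0,L1}; idom=L1
  L7: preds {L2,L4,L5}: {L0,L1,L2} ∩ {L0,L1,L3,L4} ∩ {L0,L1,L5} = {L0,L1}; idom=L1
  L8: preds {L3,L5,L7}: {L0,L1,L3} ∩ {L0,L1,L5} ∩ {L0,L1,L7} = {L0,L1}; idom=L1
  L9: preds {L2,L6,L7}: {L0,L1,L2} ∩ {L0,L1,L5,L6} ∩ {L0,L1,L7} = {L0,L1}; idom=L1

DF derivation:
  join L1 pred L0: · stop@L0
  join L1 pred L7: L7→L1 stop@L0
  join L3 pred L1: · stop@L1
  join L3 pred L4: L4→L3 stop@L1
  join L5 pred L2: L2 stop@L1
  join L5 pred L3: L3 stop@L1
  join L5 pred L4: L4→L3 stop@L1
  join L7 pred L2: L2 stop@L1
  join L7 pred L4: L4→L3 stop@L1
  join L7 pred L5: L5 stop@L1
  join L8 pred L3: L3 stop@L1
  join L8 pred L5: L5 stop@L1
  join L8 pred L7: L7 stop@L1
  join L9 pred L2: L2 stop@L1
  join L9 pred L6: L6→L5 stop@L1
  join L9 pred L7: L7 stop@L1
  L0 → ∅
  L1 → {L1}
  L2 → {L5,L7,L9}
  L3 → {L3,L5,L7,L8}
  L4 → {L3,L5,L7}
  L5 → {L7,L8,L9}
  L6 → {L9}
  L7 → {L1,L8,L9}
  L8 → ∅
  L9 → ∅

DF(L5) = ["L7", "L8", "L9"]

Answer: ["L7", "L8", "L9"]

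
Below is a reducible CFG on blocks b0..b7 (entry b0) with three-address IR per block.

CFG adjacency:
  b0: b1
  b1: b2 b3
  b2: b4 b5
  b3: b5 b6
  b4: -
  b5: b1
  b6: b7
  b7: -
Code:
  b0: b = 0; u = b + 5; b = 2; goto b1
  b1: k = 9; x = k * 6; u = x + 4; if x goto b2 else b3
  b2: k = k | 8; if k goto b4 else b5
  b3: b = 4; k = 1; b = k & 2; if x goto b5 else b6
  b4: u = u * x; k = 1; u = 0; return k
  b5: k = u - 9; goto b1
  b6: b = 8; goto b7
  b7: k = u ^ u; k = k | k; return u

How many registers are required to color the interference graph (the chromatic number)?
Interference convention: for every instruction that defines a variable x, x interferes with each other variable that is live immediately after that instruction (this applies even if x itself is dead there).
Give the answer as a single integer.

Answer: 3

Working:
def/use:
  b0: {b,u} / ∅
  b1: {k,u,x} / ∅
  b2: {k} / {k}
  b3: {b,k} / {x}
  b4: {k,u} / {u,x}
  b5: {k} / {u}
  b6: {b} / ∅
  b7: {k} / {u}

Live sets:
  b0: in=∅ out=∅
  b1: in=∅ out={k,u,x}
  b2: in={k,u,x} out={u,x}
  b3: in={u,x} out={u}
  b4: in={u,x} out=∅
  b5: in={u} out=∅
  b6: in={u} out={u}
  b7: in={u} out=∅

Interference:
  b: {u,x}
  k: {u,x}
  u: {b,k,x}
  x: {b,k,u}

Colouring:
  lower bound: {b,u,x} mutually conflict ⇒ χ ≥ 3
  assign b→r2 k→r2 u→r0 x→r1 — no edge inside a register ⇒ χ ≤ 3
  χ = 3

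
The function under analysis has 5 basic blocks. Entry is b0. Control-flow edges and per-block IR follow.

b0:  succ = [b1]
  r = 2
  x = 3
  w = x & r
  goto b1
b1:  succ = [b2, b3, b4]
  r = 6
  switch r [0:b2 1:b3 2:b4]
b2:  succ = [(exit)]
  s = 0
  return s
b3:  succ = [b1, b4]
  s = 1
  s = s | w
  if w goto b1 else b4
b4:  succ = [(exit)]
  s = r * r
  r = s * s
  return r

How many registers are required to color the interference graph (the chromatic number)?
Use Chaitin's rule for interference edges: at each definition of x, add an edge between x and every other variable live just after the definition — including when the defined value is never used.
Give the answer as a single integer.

Answer: 3

Analysis:
Block summaries:
  b0: {r,w,x} / ∅
  b1: {r} / ∅
  b2: {s} / ∅
  b3: {s} / {w}
  b4: {r,s} / {r}

Live sets:
  live b0: ∅→{w}
  live b1: {w}→{r,w}
  live b2: ∅→∅
  live b3: {r,w}→{r,w}
  live b4: {r}→∅

Conflict graph:
  r: {s,w,x}
  s: {r,w}
  w: {r,s}
  x: {r}

Registers:
  lower bound: {r,s,w} mutually conflict ⇒ χ ≥ 3
  assign r→R0 s→R1 w→R2 x→R1 — no edge inside a register ⇒ χ ≤ 3
  χ = 3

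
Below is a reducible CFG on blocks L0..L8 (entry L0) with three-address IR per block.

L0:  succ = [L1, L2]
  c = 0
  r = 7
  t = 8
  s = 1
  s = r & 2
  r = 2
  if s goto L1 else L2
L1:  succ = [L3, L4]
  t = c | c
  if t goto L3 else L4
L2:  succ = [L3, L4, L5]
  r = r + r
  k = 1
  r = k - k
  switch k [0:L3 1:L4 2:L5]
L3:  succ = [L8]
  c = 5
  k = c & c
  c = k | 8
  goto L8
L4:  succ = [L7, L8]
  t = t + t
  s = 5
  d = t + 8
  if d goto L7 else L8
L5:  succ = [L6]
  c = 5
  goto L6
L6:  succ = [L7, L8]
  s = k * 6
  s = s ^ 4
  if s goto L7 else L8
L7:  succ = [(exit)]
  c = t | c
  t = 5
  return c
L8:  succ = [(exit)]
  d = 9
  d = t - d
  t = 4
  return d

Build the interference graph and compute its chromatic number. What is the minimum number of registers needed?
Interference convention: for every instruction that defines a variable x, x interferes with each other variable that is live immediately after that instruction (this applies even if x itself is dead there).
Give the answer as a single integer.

Per-block:
  L0: {c,r,s,t} / ∅
  L1: {t} / {c}
  L2: {k,r} / {r}
  L3: {c,k} / ∅
  L4: {d,s,t} / {t}
  L5: {c} / ∅
  L6: {s} / {k}
  L7: {c,t} / {c,t}
  L8: {d,t} / {t}

Backward fixpoint:
  L0: in=∅ out={c,r,t}
  L1: in={c} out={c,t}
  L2: in={c,r,t} out={c,k,t}
  L3: in={t} out={t}
  L4: in={c,t} out={c,t}
  L5: in={k,t} out={c,k,t}
  L6: in={c,k,t} out={c,t}
  L7: in={c,t} out=∅
  L8: in={t} out=∅

Interference:
  c↔{d,k,r,s,t}
  d↔{c,t}
  k↔{c,r,t}
  r↔{c,k,s,t}
  s↔{c,r,t}
  t↔{c,d,k,r,s}

Chromatic number:
  {c,k,r,t} pairwise interfere (4-clique) ⇒ χ ≥ 4
  assign c→R0 d→R2 k→R3 r→R2 s→R3 t→R1 — no edge inside a register ⇒ χ ≤ 4
  χ = 4

Answer: 4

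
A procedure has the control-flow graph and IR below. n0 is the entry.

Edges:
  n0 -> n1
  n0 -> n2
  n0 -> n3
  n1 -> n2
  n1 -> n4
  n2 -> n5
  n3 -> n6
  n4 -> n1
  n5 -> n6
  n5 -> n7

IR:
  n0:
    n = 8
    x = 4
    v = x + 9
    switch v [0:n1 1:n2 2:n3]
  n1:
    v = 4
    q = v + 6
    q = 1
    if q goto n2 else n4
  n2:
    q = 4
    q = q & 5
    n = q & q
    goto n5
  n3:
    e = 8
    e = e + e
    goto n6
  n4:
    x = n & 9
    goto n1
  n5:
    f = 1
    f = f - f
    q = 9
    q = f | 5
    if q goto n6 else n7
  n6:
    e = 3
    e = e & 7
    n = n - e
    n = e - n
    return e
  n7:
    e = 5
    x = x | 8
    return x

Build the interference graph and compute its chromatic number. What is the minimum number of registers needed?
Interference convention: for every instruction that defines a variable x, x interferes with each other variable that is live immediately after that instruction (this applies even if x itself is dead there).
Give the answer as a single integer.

Per-block:
  n0: {n,v,x} / ∅
  n1: {q,v} / ∅
  n2: {n,q} / ∅
  n3: {e} / ∅
  n4: {x} / {n}
  n5: {f,q} / ∅
  n6: {e,n} / {n}
  n7: {e,x} / {x}

Live sets:
  live n0: ∅→{n,x}
  live n1: {n,x}→{n,x}
  live n2: {x}→{n,x}
  live n3: {n}→{n}
  live n4: {n}→{n,x}
  live n5: {n,x}→{n,x}
  live n6: {n}→∅
  live n7: {x}→∅

Interfere edges:
  e: {n,x}
  f: {n,q,x}
  n: {e,f,q,v,x}
  q: {f,n,x}
  v: {n,x}
  x: {e,f,n,q,v}

Registers:
  clique {f,n,q,x} ⇒ need ≥ 4
  4-colouring: r0={n}  r1={x}  r2={e,f,v}  r3={q}
  χ = 4

Answer: 4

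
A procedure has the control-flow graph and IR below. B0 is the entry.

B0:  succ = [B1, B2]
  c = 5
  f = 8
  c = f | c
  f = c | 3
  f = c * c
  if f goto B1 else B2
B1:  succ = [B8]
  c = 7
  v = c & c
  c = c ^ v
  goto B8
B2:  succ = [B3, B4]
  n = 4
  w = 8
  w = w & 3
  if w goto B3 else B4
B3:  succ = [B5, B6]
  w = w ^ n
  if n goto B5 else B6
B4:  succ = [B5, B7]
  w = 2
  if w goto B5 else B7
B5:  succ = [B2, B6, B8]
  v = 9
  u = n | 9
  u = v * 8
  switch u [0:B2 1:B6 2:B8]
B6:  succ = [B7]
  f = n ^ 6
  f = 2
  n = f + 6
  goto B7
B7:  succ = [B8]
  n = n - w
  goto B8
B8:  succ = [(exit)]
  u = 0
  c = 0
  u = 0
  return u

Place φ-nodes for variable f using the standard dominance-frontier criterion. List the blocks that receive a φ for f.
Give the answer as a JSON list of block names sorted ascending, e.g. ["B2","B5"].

Answer: ["B7", "B8"]

Analysis:
idom tree: B1←B0 B2←B0 B3←B2 B4←B2 B5←B2 B6←B2 B7←B2 B8←B0
Dom∩ at merges:
  B2: preds {B0,B5}: {B0} ∩ {B0,B2,B5} = {B0}; idom=B0
  B5: preds {B3,B4}: {B0,B2,B3} ∩ {B0,B2,B4} = {B0,B2}; idom=B2
  B6: preds {B3,B5}: {B0,B2,B3} ∩ {B0,B2,B5} = {B0,B2}; idom=B2
  B7: preds {B4,B6}: {B0,B2,B4} ∩ {B0,B2,B6} = {B0,B2}; idom=B2
  B8: preds {B1,B5,B7}: {B0,B1} ∩ {B0,B2,B5} ∩ {B0,B2,B7} = {B0}; idom=B0

DF walk-up:
  join B2 pred B0: · stop@B0
  join B2 pred B5: B5→B2 stop@B0
  join B5 pred B3: B3 stop@B2
  join B5 pred B4: B4 stop@B2
  join B6 pred B3: B3 stop@B2
  join B6 pred B5: B5 stop@B2
  join B7 pred B4: B4 stop@B2
  join B7 pred B6: B6 stop@B2
  join B8 pred B1: B1 stop@B0
  join B8 pred B5: B5→B2 stop@B0
  join B8 pred B7: B7→B2 stop@B0
  B0 → ∅
  B1 → {B8}
  B2 → {B2,B8}
  B3 → {B5,B6}
  B4 → {B5,B7}
  B5 → {B2,B6,B8}
  B6 → {B7}
  B7 → {B8}
  B8 → ∅

φ for f: defs {B0,B6}
  DF⁺ = {B7,B8}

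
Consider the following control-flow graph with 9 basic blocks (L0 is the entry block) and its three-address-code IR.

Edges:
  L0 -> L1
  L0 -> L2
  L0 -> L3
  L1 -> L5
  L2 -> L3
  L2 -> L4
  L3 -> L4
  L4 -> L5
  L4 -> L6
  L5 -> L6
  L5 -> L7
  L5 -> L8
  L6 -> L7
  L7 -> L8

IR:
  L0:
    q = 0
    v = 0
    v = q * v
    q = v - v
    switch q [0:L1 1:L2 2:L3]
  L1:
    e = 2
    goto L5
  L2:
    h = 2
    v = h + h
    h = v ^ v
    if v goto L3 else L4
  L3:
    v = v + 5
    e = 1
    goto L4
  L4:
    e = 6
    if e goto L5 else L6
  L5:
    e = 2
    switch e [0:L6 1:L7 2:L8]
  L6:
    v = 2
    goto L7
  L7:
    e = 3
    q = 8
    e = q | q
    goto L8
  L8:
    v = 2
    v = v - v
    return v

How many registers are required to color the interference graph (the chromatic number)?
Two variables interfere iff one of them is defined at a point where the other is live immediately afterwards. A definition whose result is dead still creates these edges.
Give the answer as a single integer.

Per-block:
  L0: {q,v} / ∅
  L1: {e} / ∅
  L2: {h,v} / ∅
  L3: {e,v} / {v}
  L4: {e} / ∅
  L5: {e} / ∅
  L6: {v} / ∅
  L7: {e,q} / ∅
  L8: {v} / ∅

Backward fixpoint:
  live L0: ∅→{v}
  live L1: ∅→∅
  live L2: ∅→{v}
  live L3: {v}→∅
  live L4: ∅→∅
  live L5: ∅→∅
  live L6: ∅→∅
  live L7: ∅→∅
  live L8: ∅→∅

Conflict graph:
  e: ∅
  h: {v}
  q: {v}
  v: {h,q}

Chromatic number:
  {h,v} pairwise interfere (2-clique) ⇒ χ ≥ 2
  assign e→r0 h→r1 q→r1 v→r0 — no edge inside a register ⇒ χ ≤ 2
  χ = 2

Answer: 2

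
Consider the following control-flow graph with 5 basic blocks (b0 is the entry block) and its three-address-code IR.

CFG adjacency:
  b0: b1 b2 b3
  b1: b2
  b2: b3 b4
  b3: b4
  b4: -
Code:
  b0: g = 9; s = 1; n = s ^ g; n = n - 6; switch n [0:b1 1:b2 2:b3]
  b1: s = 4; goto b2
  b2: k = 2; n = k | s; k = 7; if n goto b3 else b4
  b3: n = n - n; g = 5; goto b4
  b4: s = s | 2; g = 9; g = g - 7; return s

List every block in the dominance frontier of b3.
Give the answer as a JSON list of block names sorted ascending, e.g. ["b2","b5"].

idom tree: b1←b0 b2←b0 b3←b0 b4←b0
Dom∩ at merges:
  b2: preds {b0,b1}: {b0} ∩ {b0,b1} = {b0}; idom=b0
  b3: preds {b0,b2}: {b0} ∩ {b0,b2} = {b0}; idom=b0
  b4: preds {b2,b3}: {b0,b2} ∩ {b0,b3} = {b0}; idom=b0

DF derivation:
  b2←b0: walk · to b0
  b2←b1: walk b1 to b0
  b3←b0: walk · to b0
  b3←b2: walk b2 to b0
  b4←b2: walk b2 to b0
  b4←b3: walk b3 to b0
  b0 → ∅
  b1 → {b2}
  b2 → {b3,b4}
  b3 → {b4}
  b4 → ∅

DF(b3) = ["b4"]

Answer: ["b4"]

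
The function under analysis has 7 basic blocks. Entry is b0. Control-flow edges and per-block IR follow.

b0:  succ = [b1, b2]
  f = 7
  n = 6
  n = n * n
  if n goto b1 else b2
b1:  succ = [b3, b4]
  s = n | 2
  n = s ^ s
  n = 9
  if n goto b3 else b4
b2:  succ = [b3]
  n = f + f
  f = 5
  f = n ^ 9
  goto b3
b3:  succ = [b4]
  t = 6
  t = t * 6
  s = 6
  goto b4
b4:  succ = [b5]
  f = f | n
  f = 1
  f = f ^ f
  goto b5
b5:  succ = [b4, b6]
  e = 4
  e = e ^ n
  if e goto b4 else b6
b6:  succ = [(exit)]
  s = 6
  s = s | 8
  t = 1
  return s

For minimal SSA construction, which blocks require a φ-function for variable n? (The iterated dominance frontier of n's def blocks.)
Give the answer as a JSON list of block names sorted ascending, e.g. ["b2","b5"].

idom tree: b1←b0 b2←b0 b3←b0 b4←b0 b5←b4 b6←b5
Dom∩ at merges:
  b3: preds {b1,b2}: {b0,b1} ∩ {b0,b2} = {b0}; idom=b0
  b4: preds {b1,b3,b5}: {b0,b1} ∩ {b0,b3} ∩ {b0,b4,b5} = {b0}; idom=b0

DF walk-up:
  b3←b1: walk b1 to b0
  b3←b2: walk b2 to b0
  b4←b1: walk b1 to b0
  b4←b3: walk b3 to b0
  b4←b5: walk b5→b4 to b0
  b0: DF=∅
  b1: DF={b3,b4}
  b2: DF={b3}
  b3: DF={b4}
  b4: DF={b4}
  b5: DF={b4}
  b6: DF=∅

φ for n: defs {b0,b1,b2}
  DF⁺ = {b3,b4}

Answer: ["b3", "b4"]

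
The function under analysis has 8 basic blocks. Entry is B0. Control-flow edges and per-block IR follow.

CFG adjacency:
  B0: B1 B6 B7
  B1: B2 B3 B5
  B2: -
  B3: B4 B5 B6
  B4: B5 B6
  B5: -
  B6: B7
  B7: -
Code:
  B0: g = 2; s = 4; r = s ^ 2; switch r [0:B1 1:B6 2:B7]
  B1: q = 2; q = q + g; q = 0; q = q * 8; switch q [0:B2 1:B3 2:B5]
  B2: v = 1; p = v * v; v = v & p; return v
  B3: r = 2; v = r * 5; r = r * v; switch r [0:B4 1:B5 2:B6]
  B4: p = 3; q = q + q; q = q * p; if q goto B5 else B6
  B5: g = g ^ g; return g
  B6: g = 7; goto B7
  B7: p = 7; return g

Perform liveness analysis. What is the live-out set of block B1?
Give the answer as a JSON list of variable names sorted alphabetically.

Answer: ["g", "q"]

Derivation:
Block summaries:
  B0: {g,r,s} / ∅
  B1: {q} / {g}
  B2: {p,v} / ∅
  B3: {r,v} / ∅
  B4: {p,q} / {q}
  B5: {g} / {g}
  B6: {g} / ∅
  B7: {p} / {g}

Live sets:
  B0 li=∅ lo={g}
  B1 li={g} lo={g,q}
  B2 li=∅ lo=∅
  B3 li={g,q} lo={g,q}
  B4 li={g,q} lo={g}
  B5 li={g} lo=∅
  B6 li=∅ lo={g}
  B7 li={g} lo=∅

live-out(B1) = ["g", "q"]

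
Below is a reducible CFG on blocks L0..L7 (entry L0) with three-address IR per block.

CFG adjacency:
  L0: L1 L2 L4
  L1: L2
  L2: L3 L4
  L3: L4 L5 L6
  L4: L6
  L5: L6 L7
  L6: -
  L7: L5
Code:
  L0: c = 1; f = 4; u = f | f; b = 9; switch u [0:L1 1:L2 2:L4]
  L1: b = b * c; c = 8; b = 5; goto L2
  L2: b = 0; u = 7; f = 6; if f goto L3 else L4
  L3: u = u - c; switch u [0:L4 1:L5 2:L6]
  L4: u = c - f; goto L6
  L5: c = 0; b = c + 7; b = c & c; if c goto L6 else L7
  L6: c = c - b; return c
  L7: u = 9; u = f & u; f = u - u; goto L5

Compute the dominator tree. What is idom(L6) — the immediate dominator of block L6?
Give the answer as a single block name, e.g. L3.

idom tree: L1←L0 L2←L0 L3←L2 L4←L0 L5←L3 L6←L0 L7←L5
Dom∩ at merges:
  L2: preds {L0,L1}: {L0} ∩ {L0,L1} = {L0}; idom=L0
  L4: preds {L0,L2,L3}: {L0} ∩ {L0,L2} ∩ {L0,L2,L3} = {L0}; idom=L0
  L5: preds {L3,L7}: {L0,L2,L3} ∩ {L0,L2,L3,L5,L7} = {L0,L2,L3}; idom=L3
  L6: preds {L3,L4,L5}: {L0,L2,L3} ∩ {L0,L4} ∩ {L0,L2,L3,L5} = {L0}; idom=L0

idom(L6) = L0

Answer: L0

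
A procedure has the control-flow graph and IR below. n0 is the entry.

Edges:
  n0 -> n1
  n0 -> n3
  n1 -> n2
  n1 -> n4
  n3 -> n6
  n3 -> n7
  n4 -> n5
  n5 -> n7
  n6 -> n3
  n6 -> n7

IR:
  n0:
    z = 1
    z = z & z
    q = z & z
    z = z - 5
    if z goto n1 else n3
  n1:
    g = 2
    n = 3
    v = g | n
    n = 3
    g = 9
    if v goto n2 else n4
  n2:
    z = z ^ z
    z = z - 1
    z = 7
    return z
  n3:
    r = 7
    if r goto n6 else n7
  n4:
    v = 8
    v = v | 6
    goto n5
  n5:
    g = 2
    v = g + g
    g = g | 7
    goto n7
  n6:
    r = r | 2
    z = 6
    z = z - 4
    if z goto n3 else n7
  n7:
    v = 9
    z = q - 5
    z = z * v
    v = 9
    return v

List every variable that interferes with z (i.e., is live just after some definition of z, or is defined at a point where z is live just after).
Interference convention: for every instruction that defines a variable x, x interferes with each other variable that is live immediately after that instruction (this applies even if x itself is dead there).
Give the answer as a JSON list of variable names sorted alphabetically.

Block summaries:
  n0 def {q,z} use ∅
  n1 def {g,n,v} use ∅
  n2 def {z} use {z}
  n3 def {r} use ∅
  n4 def {v} use ∅
  n5 def {g,v} use ∅
  n6 def {r,z} use {r}
  n7 def {v,z} use {q}

Liveness:
  n0 li=∅ lo={q,z}
  n1 li={q,z} lo={q,z}
  n2 li={z} lo=∅
  n3 li={q} lo={q,r}
  n4 li={q} lo={q}
  n5 li={q} lo={q}
  n6 li={q,r} lo={q}
  n7 li={q} lo=∅

Conflict graph:
  g: {n,q,v,z}
  n: {g,q,v,z}
  q: {g,n,r,v,z}
  r: {q}
  v: {g,n,q,z}
  z: {g,n,q,v}

N(z) = ["g", "n", "q", "v"]

Answer: ["g", "n", "q", "v"]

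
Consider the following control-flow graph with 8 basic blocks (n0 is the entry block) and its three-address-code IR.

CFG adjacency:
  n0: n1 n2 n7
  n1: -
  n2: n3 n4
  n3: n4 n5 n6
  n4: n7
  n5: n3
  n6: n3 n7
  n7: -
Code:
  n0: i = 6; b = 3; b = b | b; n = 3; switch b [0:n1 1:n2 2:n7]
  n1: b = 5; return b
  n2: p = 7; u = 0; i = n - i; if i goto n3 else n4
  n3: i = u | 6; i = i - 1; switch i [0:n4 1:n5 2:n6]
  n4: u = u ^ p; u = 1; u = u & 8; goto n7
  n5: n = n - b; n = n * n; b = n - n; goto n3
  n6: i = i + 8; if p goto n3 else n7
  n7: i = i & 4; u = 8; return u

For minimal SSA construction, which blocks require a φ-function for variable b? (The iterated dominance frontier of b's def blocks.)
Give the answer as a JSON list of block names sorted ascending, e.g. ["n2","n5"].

Answer: ["n3", "n4", "n7"]

Derivation:
idom tree: n1←n0 n2←n0 n3←n2 n4←n2 n5←n3 n6←n3 n7←n0
Join-block Dom:
  n3: preds {n2,n5,n6}: {n0,n2} ∩ {n0,n2,n3,n5} ∩ {n0,n2,n3,n6} = {n0,n2}; idom=n2
  n4: preds {n2,n3}: {n0,n2} ∩ {n0,n2,n3} = {n0,n2}; idom=n2
  n7: preds {n0,n4,n6}: {n0} ∩ {n0,n2,n4} ∩ {n0,n2,n3,n6} = {n0}; idom=n0

DF walk-up:
  join n3 pred n2: · stop@n2
  join n3 pred n5: n5→n3 stop@n2
  join n3 pred n6: n6→n3 stop@n2
  join n4 pred n2: · stop@n2
  join n4 pred n3: n3 stop@n2
  join n7 pred n0: · stop@n0
  join n7 pred n4: n4→n2 stop@n0
  join n7 pred n6: n6→n3→n2 stop@n0
  n0: DF=∅
  n1: DF=∅
  n2: DF={n7}
  n3: DF={n3,n4,n7}
  n4: DF={n7}
  n5: DF={n3}
  n6: DF={n3,n7}
  n7: DF=∅

φ for b: defs {n0,n1,n5}
  DF⁺ = {n3,n4,n7}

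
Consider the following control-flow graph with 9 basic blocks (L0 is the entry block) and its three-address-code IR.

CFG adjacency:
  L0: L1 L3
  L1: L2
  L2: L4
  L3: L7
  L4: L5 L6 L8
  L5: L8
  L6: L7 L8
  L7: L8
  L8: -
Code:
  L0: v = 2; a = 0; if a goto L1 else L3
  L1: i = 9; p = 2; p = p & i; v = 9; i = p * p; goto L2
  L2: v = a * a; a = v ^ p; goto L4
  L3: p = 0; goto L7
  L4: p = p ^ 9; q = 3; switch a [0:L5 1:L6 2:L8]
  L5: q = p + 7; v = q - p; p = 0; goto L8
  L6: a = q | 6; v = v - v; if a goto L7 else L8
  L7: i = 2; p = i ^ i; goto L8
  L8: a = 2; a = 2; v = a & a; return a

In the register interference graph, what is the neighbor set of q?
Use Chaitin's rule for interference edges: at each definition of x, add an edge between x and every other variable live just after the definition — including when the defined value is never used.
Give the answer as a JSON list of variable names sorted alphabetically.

Answer: ["a", "p", "v"]

Analysis:
Block summaries:
  L0: def={a,v} ue=∅
  L1: def={i,p,v} ue=∅
  L2: def={a,v} ue={a,p}
  L3: def={p} ue=∅
  L4: def={p,q} ue={a,p}
  L5: def={p,q,v} ue={p}
  L6: def={a,v} ue={q,v}
  L7: def={i,p} ue=∅
  L8: def={a,v} ue=∅

Liveness:
  L0 li=∅ lo={a}
  L1 li={a} lo={a,p}
  L2 li={a,p} lo={a,p,v}
  L3 li=∅ lo=∅
  L4 li={a,p,v} lo={p,q,v}
  L5 li={p} lo=∅
  L6 li={q,v} lo=∅
  L7 li=∅ lo=∅
  L8 li=∅ lo=∅

Conflict graph:
  a: {i,p,q,v}
  i: {a,p}
  p: {a,i,q,v}
  q: {a,p,v}
  v: {a,p,q}

N(q) = ["a", "p", "v"]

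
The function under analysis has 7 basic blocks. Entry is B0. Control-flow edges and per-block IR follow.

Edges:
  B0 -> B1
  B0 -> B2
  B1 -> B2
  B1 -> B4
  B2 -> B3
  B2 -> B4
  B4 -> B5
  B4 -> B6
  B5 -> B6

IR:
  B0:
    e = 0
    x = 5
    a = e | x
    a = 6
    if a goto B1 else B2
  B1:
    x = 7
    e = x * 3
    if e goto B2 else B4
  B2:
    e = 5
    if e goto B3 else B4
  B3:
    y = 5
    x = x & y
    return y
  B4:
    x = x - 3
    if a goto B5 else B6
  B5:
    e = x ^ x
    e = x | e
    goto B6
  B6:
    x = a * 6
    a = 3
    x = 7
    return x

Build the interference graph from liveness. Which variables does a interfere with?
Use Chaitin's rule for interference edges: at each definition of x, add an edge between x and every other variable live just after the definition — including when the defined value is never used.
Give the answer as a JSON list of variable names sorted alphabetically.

Answer: ["e", "x"]

Working:
Per-block:
  B0: {a,e,x} / ∅
  B1: {e,x} / ∅
  B2: {e} / ∅
  B3: {x,y} / {x}
  B4: {x} / {a,x}
  B5: {e} / {x}
  B6: {a,x} / {a}

Liveness:
  B0 li=∅ lo={a,x}
  B1 li={a} lo={a,x}
  B2 li={a,x} lo={a,x}
  B3 li={x} lo=∅
  B4 li={a,x} lo={a,x}
  B5 li={a,x} lo={a}
  B6 li={a} lo=∅

Conflict graph:
  a: {e,x}
  e: {a,x}
  x: {a,e,y}
  y: {x}

N(a) = ["e", "x"]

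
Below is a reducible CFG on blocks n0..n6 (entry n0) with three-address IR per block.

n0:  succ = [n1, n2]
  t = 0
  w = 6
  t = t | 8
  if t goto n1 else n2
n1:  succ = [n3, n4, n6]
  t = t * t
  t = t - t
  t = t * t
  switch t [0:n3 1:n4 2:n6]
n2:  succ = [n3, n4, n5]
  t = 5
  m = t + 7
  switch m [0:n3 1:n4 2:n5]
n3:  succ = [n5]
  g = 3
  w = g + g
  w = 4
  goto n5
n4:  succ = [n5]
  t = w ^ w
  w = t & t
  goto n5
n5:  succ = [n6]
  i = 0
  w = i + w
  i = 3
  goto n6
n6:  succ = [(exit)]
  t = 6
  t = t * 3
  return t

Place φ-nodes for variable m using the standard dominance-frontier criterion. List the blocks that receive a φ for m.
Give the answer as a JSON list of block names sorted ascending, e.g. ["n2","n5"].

Answer: ["n3", "n4", "n5", "n6"]

Working:
idom tree: n1←n0 n2←n0 n3←n0 n4←n0 n5←n0 n6←n0
Dom∩ at merges:
  n3: preds {n1,n2}: {n0,n1} ∩ {n0,n2} = {n0}; idom=n0
  n4: preds {n1,n2}: {n0,n1} ∩ {n0,n2} = {n0}; idom=n0
  n5: preds {n2,n3,n4}: {n0,n2} ∩ {n0,n3} ∩ {n0,n4} = {n0}; idom=n0
  n6: preds {n1,n5}: {n0,n1} ∩ {n0,n5} = {n0}; idom=n0

Frontier:
  n3←n1: walk n1 to n0
  n3←n2: walk n2 to n0
  n4←n1: walk n1 to n0
  n4←n2: walk n2 to n0
  n5←n2: walk n2 to n0
  n5←n3: walk n3 to n0
  n5←n4: walk n4 to n0
  n6←n1: walk n1 to n0
  n6←n5: walk n5 to n0
  n0 → ∅
  n1 → {n3,n4,n6}
  n2 → {n3,n4,n5}
  n3 → {n5}
  n4 → {n5}
  n5 → {n6}
  n6 → ∅

φ for m: defs {n2}
  DF⁺ = {n3,n4,n5,n6}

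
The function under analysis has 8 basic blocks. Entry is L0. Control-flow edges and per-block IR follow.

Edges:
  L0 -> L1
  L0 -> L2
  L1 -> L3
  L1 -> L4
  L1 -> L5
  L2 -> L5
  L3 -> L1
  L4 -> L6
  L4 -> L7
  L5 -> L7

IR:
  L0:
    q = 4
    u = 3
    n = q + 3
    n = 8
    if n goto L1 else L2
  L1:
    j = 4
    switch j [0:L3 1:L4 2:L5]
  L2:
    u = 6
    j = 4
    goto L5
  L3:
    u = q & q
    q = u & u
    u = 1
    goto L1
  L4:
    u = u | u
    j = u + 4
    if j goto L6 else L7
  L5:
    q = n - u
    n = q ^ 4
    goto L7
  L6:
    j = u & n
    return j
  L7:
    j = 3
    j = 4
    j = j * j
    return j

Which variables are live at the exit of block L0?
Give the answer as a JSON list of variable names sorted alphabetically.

Block summaries:
  L0: {n,q,u} / ∅
  L1: {j} / ∅
  L2: {j,u} / ∅
  L3: {q,u} / {q}
  L4: {j,u} / {u}
  L5: {n,q} / {n,u}
  L6: {j} / {n,u}
  L7: {j} / ∅

Backward fixpoint:
  live L0: ∅→{n,q,u}
  live L1: {n,q,u}→{n,q,u}
  live L2: {n}→{n,u}
  live L3: {n,q}→{n,q,u}
  live L4: {n,u}→{n,u}
  live L5: {n,u}→∅
  live L6: {n,u}→∅
  live L7: ∅→∅

live-out(L0) = ["n", "q", "u"]

Answer: ["n", "q", "u"]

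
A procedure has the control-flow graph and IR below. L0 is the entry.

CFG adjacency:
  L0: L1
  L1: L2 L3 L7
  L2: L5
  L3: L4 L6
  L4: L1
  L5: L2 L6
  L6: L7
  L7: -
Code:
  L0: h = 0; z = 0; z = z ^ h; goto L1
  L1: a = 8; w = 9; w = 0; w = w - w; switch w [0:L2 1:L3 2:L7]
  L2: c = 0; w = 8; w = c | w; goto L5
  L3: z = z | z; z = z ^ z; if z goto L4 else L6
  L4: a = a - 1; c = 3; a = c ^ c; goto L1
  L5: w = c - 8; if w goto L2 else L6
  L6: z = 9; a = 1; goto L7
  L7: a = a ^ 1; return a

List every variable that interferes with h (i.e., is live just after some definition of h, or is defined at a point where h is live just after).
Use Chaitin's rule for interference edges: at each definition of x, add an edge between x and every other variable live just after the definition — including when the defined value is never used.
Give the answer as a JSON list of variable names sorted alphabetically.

Answer: ["z"]

Derivation:
def/use:
  L0 def {h,z} use ∅
  L1 def {a,w} use ∅
  L2 def {c,w} use ∅
  L3 def {z} use {z}
  L4 def {a,c} use {a}
  L5 def {w} use {c}
  L6 def {a,z} use ∅
  L7 def {a} use {a}

Backward fixpoint:
  L0: in=∅ out={z}
  L1: in={z} out={a,z}
  L2: in=∅ out={c}
  L3: in={a,z} out={a,z}
  L4: in={a,z} out={z}
  L5: in={c} out=∅
  L6: in=∅ out={a}
  L7: in={a} out=∅

Interfere edges:
  a↔{w,z}
  c↔{w,z}
  h↔{z}
  w↔{a,c,z}
  z↔{a,c,h,w}

N(h) = ["z"]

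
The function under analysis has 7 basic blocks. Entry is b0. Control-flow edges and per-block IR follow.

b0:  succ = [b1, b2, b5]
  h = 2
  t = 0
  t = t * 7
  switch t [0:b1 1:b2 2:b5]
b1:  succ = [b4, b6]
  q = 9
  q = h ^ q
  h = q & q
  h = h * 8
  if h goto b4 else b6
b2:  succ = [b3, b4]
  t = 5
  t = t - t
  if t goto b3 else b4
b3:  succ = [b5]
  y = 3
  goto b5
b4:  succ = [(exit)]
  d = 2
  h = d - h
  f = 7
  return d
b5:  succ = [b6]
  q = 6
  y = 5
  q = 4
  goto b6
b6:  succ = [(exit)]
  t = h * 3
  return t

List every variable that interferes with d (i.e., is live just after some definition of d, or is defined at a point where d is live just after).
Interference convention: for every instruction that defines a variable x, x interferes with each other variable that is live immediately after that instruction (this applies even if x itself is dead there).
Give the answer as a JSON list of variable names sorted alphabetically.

Answer: ["f", "h"]

Working:
Per-block:
  b0: {h,t} / ∅
  b1: {h,q} / {h}
  b2: {t} / ∅
  b3: {y} / ∅
  b4: {d,f,h} / {h}
  b5: {q,y} / ∅
  b6: {t} / {h}

Backward fixpoint:
  live b0: ∅→{h}
  live b1: {h}→{h}
  live b2: {h}→{h}
  live b3: {h}→{h}
  live b4: {h}→∅
  live b5: {h}→{h}
  live b6: {h}→∅

Conflict graph:
  d: {f,h}
  f: {d}
  h: {d,q,t,y}
  q: {h}
  t: {h}
  y: {h}

N(d) = ["f", "h"]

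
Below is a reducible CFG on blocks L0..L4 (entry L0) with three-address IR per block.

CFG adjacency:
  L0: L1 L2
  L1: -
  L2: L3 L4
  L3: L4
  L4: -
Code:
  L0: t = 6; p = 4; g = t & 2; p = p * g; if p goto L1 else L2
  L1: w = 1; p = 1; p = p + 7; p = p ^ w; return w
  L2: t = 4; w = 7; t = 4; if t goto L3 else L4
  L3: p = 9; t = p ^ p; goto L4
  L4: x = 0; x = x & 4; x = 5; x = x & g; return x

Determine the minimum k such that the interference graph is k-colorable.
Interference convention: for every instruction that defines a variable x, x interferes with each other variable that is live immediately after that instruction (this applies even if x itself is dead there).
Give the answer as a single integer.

Block summaries:
  L0 def {g,p,t} use ∅
  L1 def {p,w} use ∅
  L2 def {t,w} use ∅
  L3 def {p,t} use ∅
  L4 def {x} use {g}

Backward fixpoint:
  L0: in=∅ out={g}
  L1: in=∅ out=∅
  L2: in={g} out={g}
  L3: in={g} out={g}
  L4: in={g} out=∅

Interfere edges:
  g — {p,t,w,x}
  p — {g,t,w}
  t — {g,p}
  w — {g,p}
  x — {g}

Colouring:
  clique {g,p,t} ⇒ need ≥ 3
  assign g→R0 p→R1 t→R2 w→R2 x→R1 — no edge inside a register ⇒ χ ≤ 3
  χ = 3

Answer: 3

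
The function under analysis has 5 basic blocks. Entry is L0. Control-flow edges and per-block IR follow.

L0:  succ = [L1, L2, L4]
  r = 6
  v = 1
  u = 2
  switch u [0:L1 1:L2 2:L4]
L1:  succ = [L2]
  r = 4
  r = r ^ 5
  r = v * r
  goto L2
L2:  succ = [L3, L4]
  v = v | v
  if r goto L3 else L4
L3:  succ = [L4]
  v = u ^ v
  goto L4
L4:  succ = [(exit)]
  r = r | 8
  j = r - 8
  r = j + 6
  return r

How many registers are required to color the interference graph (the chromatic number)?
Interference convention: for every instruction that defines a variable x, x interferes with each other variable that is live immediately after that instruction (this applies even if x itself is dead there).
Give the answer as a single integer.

Answer: 3

Derivation:
def/use:
  L0: {r,u,v} / ∅
  L1: {r} / {v}
  L2: {v} / {r,v}
  L3: {v} / {u,v}
  L4: {j,r} / {r}

Backward fixpoint:
  L0 li=∅ lo={r,u,v}
  L1 li={u,v} lo={r,u,v}
  L2 li={r,u,v} lo={r,u,v}
  L3 li={r,u,v} lo={r}
  L4 li={r} lo=∅

Interference:
  j — ∅
  r — {u,v}
  u — {r,v}
  v — {r,u}

Registers:
  clique {r,u,v} ⇒ need ≥ 3
  3-colouring: R0={j,r}  R1={u}  R2={v}
  χ = 3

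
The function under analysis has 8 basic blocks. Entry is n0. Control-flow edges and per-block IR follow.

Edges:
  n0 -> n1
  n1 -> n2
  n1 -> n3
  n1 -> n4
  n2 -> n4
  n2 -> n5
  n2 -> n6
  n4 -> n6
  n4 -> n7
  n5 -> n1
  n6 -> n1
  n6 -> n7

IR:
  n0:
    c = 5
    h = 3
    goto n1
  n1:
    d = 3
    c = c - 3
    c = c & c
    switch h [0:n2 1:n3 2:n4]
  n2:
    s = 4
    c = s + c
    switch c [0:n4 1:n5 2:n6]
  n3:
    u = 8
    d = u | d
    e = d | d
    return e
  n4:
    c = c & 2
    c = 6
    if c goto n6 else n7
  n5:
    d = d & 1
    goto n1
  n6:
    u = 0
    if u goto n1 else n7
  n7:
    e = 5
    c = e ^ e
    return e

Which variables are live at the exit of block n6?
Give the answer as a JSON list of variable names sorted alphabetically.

Answer: ["c", "h"]

Derivation:
Per-block:
  n0: def={c,h} ue=∅
  n1: def={c,d} ue={c,h}
  n2: def={c,s} ue={c}
  n3: def={d,e,u} ue={d}
  n4: def={c} ue={c}
  n5: def={d} ue={d}
  n6: def={u} ue=∅
  n7: def={c,e} ue=∅

Liveness:
  n0 li=∅ lo={c,h}
  n1 li={c,h} lo={c,d,h}
  n2 li={c,d,h} lo={c,d,h}
  n3 li={d} lo=∅
  n4 li={c,h} lo={c,h}
  n5 li={c,d,h} lo={c,h}
  n6 li={c,h} lo={c,h}
  n7 li=∅ lo=∅

live-out(n6) = ["c", "h"]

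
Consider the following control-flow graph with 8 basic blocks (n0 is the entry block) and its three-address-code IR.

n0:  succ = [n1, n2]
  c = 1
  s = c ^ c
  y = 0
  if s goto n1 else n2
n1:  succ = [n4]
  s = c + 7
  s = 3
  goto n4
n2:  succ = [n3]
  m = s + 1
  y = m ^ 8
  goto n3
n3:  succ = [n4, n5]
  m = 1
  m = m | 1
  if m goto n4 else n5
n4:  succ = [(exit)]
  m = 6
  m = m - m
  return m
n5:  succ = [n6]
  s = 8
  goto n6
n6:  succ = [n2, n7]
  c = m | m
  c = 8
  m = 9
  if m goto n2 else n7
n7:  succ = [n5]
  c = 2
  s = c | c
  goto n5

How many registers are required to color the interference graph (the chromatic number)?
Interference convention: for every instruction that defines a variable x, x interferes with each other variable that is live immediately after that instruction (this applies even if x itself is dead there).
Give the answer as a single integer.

Per-block:
  n0: def={c,s,y} ue=∅
  n1: def={s} ue={c}
  n2: def={m,y} ue={s}
  n3: def={m} ue=∅
  n4: def={m} ue=∅
  n5: def={s} ue=∅
  n6: def={c,m} ue={m}
  n7: def={c,s} ue=∅

Backward fixpoint:
  n0: in=∅ out={c,s}
  n1: in={c} out=∅
  n2: in={s} out=∅
  n3: in=∅ out={m}
  n4: in=∅ out=∅
  n5: in={m} out={m,s}
  n6: in={m,s} out={m,s}
  n7: in={m} out={m}

Interference:
  c: {m,s,y}
  m: {c,s}
  s: {c,m,y}
  y: {c,s}

Chromatic number:
  clique {c,m,s} ⇒ need ≥ 3
  3-colouring: r0={c}  r1={s}  r2={m,y}
  χ = 3

Answer: 3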